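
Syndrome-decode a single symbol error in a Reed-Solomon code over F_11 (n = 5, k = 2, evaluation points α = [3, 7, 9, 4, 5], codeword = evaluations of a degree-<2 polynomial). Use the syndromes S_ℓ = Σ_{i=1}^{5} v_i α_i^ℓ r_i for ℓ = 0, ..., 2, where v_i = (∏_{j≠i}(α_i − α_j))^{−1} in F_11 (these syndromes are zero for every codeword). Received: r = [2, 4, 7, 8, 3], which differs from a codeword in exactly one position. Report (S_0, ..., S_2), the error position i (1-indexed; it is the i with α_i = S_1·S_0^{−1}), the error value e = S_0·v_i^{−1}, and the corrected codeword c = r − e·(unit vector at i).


S = (10, 2, 7), error at position 3, error magnitude e = 2, c = [2, 4, 5, 8, 3].

Step 1: column multipliers v_i = (∏_{j≠i}(α_i − α_j))^{−1} mod 11.
  i = 1 (α = 3): (3−7)(3−9)(3−4)(3−5) = (−4)·(−6)·(−1)·(−2) = 48 ≡ 4, so v_1 = 4^{−1} = 3 (mod 11).
  i = 2 (α = 7): (7−3)(7−9)(7−4)(7−5) = 4·(−2)·3·2 = −48 ≡ 7, so v_2 = 7^{−1} = 8 (mod 11).
  i = 3 (α = 9): (9−3)(9−7)(9−4)(9−5) = 6·2·5·4 = 240 ≡ 9, so v_3 = 9^{−1} = 5 (mod 11).
  i = 4 (α = 4): (4−3)(4−7)(4−9)(4−5) = 1·(−3)·(−5)·(−1) = −15 ≡ 7, so v_4 = 7^{−1} = 8 (mod 11).
  i = 5 (α = 5): (5−3)(5−7)(5−9)(5−4) = 2·(−2)·(−4)·1 = 16 ≡ 5, so v_5 = 5^{−1} = 9 (mod 11).
  v = [3, 8, 5, 8, 9].
Step 2: syndromes of r = [2, 4, 7, 8, 3] (all sums mod 11).
  S_0 = Σ v_i r_i = 3·2 + 8·4 + 5·7 + 8·8 + 9·3 = 164 ≡ 10.
  S_1 = Σ v_i α_i r_i = 3·3·2 + 8·7·4 + 5·9·7 + 8·4·8 + 9·5·3 = 948 ≡ 2.
  α_i^2 mod 11 = [9, 5, 4, 5, 3].
  S_2 = Σ v_i α_i^2 r_i = 3·9·2 + 8·5·4 + 5·4·7 + 8·5·8 + 9·3·3 = 755 ≡ 7.
  S = (10, 2, 7) ≠ 0, so r is not a codeword (an error is present).
Step 3: locate the error. For a single error e at position i, S_ℓ = v_i·e·α_i^ℓ, so α_err = S_1/S_0.
  S_0^{−1} = 10^{−1} = 10 (mod 11), so α_err = 2·10 = 20 ≡ 9 = α_3. Error position i = 3.
  Consistency check: S_2/S_1 = 7·6 = 42 ≡ 9 = α_err ✓ (single-error assumption holds).
Step 4: error magnitude e = S_0/v_3 = S_0·∏_{j≠3}(α_3 − α_j) = 10·9 = 90 ≡ 2 (mod 11).
Step 5: correct position 3: c_3 = r_3 − e = 7 − 2 ≡ 5 (mod 11). Hence c = [2, 4, 5, 8, 3].
  Check: interpolating c through the α_i gives m(x) = 6 + 6·x (degree < 2) with m(α_i) = c_i for every i, so c is indeed a codeword.


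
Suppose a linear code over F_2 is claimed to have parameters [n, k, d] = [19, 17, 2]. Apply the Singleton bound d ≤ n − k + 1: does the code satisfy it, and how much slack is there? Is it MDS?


Singleton RHS = n − k + 1 = 3, slack = 1, bound satisfied, not MDS.

Singleton bound: d ≤ n − k + 1.
Here n = 19, k = 17, so n − k + 1 = 3.
Given d = 2, check d ≤ 3: YES.
Slack = (n − k + 1) − d = 1.
The code is NOT MDS (slack = 1 > 0).
Description: the claimed parameters are [19, 17, 2]_2; such a code would be non-MDS.


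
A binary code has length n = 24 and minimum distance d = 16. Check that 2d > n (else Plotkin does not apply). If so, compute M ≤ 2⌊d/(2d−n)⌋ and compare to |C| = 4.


Plotkin bound M ≤ 4; given |C| = 4 ≤ bound (satisfied).

Check applicability: 2d = 32, n = 24.
2d − n = 8 > 0, so Plotkin applies.
Compute d/(2d−n) = 16/8 ≈ 2.0000.
⌊d/(2d−n)⌋ = 2.
Plotkin bound: M ≤ 2·2 = 4.
Given |C| = 4, check: satisfied.
This |C| is at the Plotkin bound.


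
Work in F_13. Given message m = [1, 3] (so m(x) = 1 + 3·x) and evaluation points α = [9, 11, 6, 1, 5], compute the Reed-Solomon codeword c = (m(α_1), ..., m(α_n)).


c = [2, 8, 6, 4, 3]

Message polynomial: m(x) = 1 + 3·x (mod 13).
For each evaluation point α_i, compute m(α_i) mod 13:
  α_1 = 9: Horner steps 3 → 2, so m(9) = 2.
  α_2 = 11: Horner steps 3 → 8, so m(11) = 8.
  α_3 = 6: Horner steps 3 → 6, so m(6) = 6.
  α_4 = 1: Horner steps 3 → 4, so m(1) = 4.
  α_5 = 5: Horner steps 3 → 3, so m(5) = 3.
Codeword c = [2, 8, 6, 4, 3] ∈ F_13^5.


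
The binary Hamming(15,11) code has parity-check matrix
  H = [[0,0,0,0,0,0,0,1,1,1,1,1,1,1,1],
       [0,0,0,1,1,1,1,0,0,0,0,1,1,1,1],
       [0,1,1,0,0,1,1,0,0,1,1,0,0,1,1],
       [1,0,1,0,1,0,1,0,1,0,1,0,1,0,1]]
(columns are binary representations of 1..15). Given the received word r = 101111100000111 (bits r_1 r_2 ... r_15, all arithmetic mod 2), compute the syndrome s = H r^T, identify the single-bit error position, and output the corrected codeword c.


s = (1, 1, 1, 0)^T, error position = 14, corrected codeword c = 101111100000101

Compute s = H r^T mod 2 one row at a time:
  s_1 = 0 + 0 + 0 + 0 + 0 + 1 + 1 + 1 = 3 ≡ 1 (mod 2).
  s_2 = 1 + 1 + 1 + 1 + 0 + 1 + 1 + 1 = 7 ≡ 1 (mod 2).
  s_3 = 0 + 1 + 1 + 1 + 0 + 0 + 1 + 1 = 5 ≡ 1 (mod 2).
  s_4 = 1 + 1 + 1 + 1 + 0 + 0 + 1 + 1 = 6 ≡ 0 (mod 2).
s = (1, 1, 1, 0)^T — this equals column 14 of H (binary 1110), so error is at position 14.
Correct: flip bit 14 of r = 101111100000111 to get c = 101111100000101.


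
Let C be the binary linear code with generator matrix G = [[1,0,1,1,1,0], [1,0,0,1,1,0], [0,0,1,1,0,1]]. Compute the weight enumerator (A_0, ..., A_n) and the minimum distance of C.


Weight distribution: A_0 = 1, A_1 = 1, A_2 = 1, A_3 = 3, A_4 = 2. Minimum distance d = 1.

Enumerate all 2^3 = 8 messages m ∈ F_2^3.
For each, compute codeword c = mG in F_2^6, then tally its weight.
  m = 000 → c = 000000, weight = 0.
  m = 100 → c = 101110, weight = 4.
  m = 010 → c = 100110, weight = 3.
  m = 110 → c = 001000, weight = 1.
  m = 001 → c = 001101, weight = 3.
  m = 101 → c = 100011, weight = 3.
  m = 011 → c = 101011, weight = 4.
  m = 111 → c = 000101, weight = 2.
Tally weights:
  weight 0: 1 codewords.
  weight 1: 1 codewords.
  weight 2: 1 codewords.
  weight 3: 3 codewords.
  weight 4: 2 codewords.
Minimum distance d = smallest w > 0 with A_w > 0 = 1.
Sanity: Σ A_w = 8 = 2^3 = 8 ✓.


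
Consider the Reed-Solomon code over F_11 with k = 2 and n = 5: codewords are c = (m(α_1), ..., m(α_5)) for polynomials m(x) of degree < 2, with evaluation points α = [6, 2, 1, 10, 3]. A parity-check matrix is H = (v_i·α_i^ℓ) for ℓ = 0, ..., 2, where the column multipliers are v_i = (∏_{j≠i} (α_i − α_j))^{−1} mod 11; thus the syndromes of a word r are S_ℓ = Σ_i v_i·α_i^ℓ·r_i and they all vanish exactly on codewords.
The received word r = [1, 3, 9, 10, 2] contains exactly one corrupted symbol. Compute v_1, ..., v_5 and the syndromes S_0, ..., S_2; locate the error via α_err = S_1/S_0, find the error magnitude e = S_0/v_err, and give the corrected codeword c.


S = (3, 9, 5), error at position 5, error magnitude e = 5, c = [1, 3, 9, 10, 8].

Step 1: column multipliers v_i = (∏_{j≠i}(α_i − α_j))^{−1} mod 11.
  i = 1 (α = 6): (6−2)(6−1)(6−10)(6−3) = 4·5·(−4)·3 = −240 ≡ 2, so v_1 = 2^{−1} = 6 (mod 11).
  i = 2 (α = 2): (2−6)(2−1)(2−10)(2−3) = (−4)·1·(−8)·(−1) = −32 ≡ 1, so v_2 = 1^{−1} = 1 (mod 11).
  i = 3 (α = 1): (1−6)(1−2)(1−10)(1−3) = (−5)·(−1)·(−9)·(−2) = 90 ≡ 2, so v_3 = 2^{−1} = 6 (mod 11).
  i = 4 (α = 10): (10−6)(10−2)(10−1)(10−3) = 4·8·9·7 = 2016 ≡ 3, so v_4 = 3^{−1} = 4 (mod 11).
  i = 5 (α = 3): (3−6)(3−2)(3−1)(3−10) = (−3)·1·2·(−7) = 42 ≡ 9, so v_5 = 9^{−1} = 5 (mod 11).
  v = [6, 1, 6, 4, 5].
Step 2: syndromes of r = [1, 3, 9, 10, 2] (all sums mod 11).
  S_0 = Σ v_i r_i = 6·1 + 1·3 + 6·9 + 4·10 + 5·2 = 113 ≡ 3.
  S_1 = Σ v_i α_i r_i = 6·6·1 + 1·2·3 + 6·1·9 + 4·10·10 + 5·3·2 = 526 ≡ 9.
  α_i^2 mod 11 = [3, 4, 1, 1, 9].
  S_2 = Σ v_i α_i^2 r_i = 6·3·1 + 1·4·3 + 6·1·9 + 4·1·10 + 5·9·2 = 214 ≡ 5.
  S = (3, 9, 5) ≠ 0, so r is not a codeword (an error is present).
Step 3: locate the error. For a single error e at position i, S_ℓ = v_i·e·α_i^ℓ, so α_err = S_1/S_0.
  S_0^{−1} = 3^{−1} = 4 (mod 11), so α_err = 9·4 = 36 ≡ 3 = α_5. Error position i = 5.
  Consistency check: S_2/S_1 = 5·5 = 25 ≡ 3 = α_err ✓ (single-error assumption holds).
Step 4: error magnitude e = S_0/v_5 = S_0·∏_{j≠5}(α_5 − α_j) = 3·9 = 27 ≡ 5 (mod 11).
Step 5: correct position 5: c_5 = r_5 − e = 2 − 5 ≡ 8 (mod 11). Hence c = [1, 3, 9, 10, 8].
  Check: interpolating c through the α_i gives m(x) = 4 + 5·x (degree < 2) with m(α_i) = c_i for every i, so c is indeed a codeword.


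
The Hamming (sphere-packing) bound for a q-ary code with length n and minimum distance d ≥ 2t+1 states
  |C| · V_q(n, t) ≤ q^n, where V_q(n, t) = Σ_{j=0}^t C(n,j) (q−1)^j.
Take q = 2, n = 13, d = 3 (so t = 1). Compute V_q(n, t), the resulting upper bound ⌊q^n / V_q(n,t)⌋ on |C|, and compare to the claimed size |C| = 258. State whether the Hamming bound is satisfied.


V_q(n, t) = 14, q^n = 8192, Hamming bound = 585, |C| = 258 ≤ bound (satisfied).

Step 1: Compute V_q(n, t) = Σ_{j=0}^1 C(n, j) (q−1)^j.
  j = 0: C(13,0)·(1)^0 = 1·1 = 1.
  j = 1: C(13,1)·(1)^1 = 13·1 = 13.
  V_q(n, t) = 1 + 13 = 14.
Step 2: q^n = 2^13 = 8192.
Step 3: Hamming bound ⌊q^n / V_q(n,t)⌋ = ⌊8192/14⌋ = 585.
Step 4: Compare |C| = 258 to 585: satisfied.
The claimed |C| lies below the Hamming bound.


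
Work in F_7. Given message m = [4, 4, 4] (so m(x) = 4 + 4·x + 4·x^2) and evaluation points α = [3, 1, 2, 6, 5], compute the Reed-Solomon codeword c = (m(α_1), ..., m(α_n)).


c = [3, 5, 0, 4, 5]

Message polynomial: m(x) = 4 + 4·x + 4·x^2 (mod 7).
For each evaluation point α_i, compute m(α_i) mod 7:
  α_1 = 3: Horner steps 4 → 2 → 3, so m(3) = 3.
  α_2 = 1: Horner steps 4 → 1 → 5, so m(1) = 5.
  α_3 = 2: Horner steps 4 → 5 → 0, so m(2) = 0.
  α_4 = 6: Horner steps 4 → 0 → 4, so m(6) = 4.
  α_5 = 5: Horner steps 4 → 3 → 5, so m(5) = 5.
Codeword c = [3, 5, 0, 4, 5] ∈ F_7^5.


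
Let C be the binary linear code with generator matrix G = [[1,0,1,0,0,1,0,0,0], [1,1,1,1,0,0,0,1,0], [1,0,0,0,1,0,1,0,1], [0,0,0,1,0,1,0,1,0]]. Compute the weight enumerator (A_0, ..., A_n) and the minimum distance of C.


Weight distribution: A_0 = 1, A_1 = 1, A_3 = 2, A_4 = 4, A_5 = 3, A_6 = 2, A_7 = 2, A_8 = 1. Minimum distance d = 1.

Enumerate all 2^4 = 16 messages m ∈ F_2^4.
For each, compute codeword c = mG in F_2^9, then tally its weight.
  m = 0000 → c = 000000000, weight = 0.
  m = 1000 → c = 101001000, weight = 3.
  m = 0100 → c = 111100010, weight = 5.
  m = 1100 → c = 010101010, weight = 4.
  m = 0010 → c = 100010101, weight = 4.
  m = 1010 → c = 001011101, weight = 5.
  m = 0110 → c = 011110111, weight = 7.
  m = 1110 → c = 110111111, weight = 8.
  m = 0001 → c = 000101010, weight = 3.
  m = 1001 → c = 101100010, weight = 4.
  m = 0101 → c = 111001000, weight = 4.
  m = 1101 → c = 010000000, weight = 1.
  m = 0011 → c = 100111111, weight = 7.
  m = 1011 → c = 001110111, weight = 6.
  m = 0111 → c = 011011101, weight = 6.
  m = 1111 → c = 110010101, weight = 5.
Tally weights:
  weight 0: 1 codewords.
  weight 1: 1 codewords.
  weight 3: 2 codewords.
  weight 4: 4 codewords.
  weight 5: 3 codewords.
  weight 6: 2 codewords.
  weight 7: 2 codewords.
  weight 8: 1 codewords.
Minimum distance d = smallest w > 0 with A_w > 0 = 1.
Sanity: Σ A_w = 16 = 2^4 = 16 ✓.


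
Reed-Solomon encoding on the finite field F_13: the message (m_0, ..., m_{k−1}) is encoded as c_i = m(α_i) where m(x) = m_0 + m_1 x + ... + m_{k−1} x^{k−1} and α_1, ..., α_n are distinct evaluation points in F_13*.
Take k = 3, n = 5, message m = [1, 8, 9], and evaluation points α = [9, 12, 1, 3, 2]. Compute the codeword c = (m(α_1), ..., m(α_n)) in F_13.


c = [9, 2, 5, 2, 1]

Message polynomial: m(x) = 1 + 8·x + 9·x^2 (mod 13).
For each evaluation point α_i, compute m(α_i) mod 13:
  α_1 = 9: Horner steps 9 → 11 → 9, so m(9) = 9.
  α_2 = 12: Horner steps 9 → 12 → 2, so m(12) = 2.
  α_3 = 1: Horner steps 9 → 4 → 5, so m(1) = 5.
  α_4 = 3: Horner steps 9 → 9 → 2, so m(3) = 2.
  α_5 = 2: Horner steps 9 → 0 → 1, so m(2) = 1.
Codeword c = [9, 2, 5, 2, 1] ∈ F_13^5.


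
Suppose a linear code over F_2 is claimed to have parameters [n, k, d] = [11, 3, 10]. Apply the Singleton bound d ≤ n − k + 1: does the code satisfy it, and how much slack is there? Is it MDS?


Singleton RHS = n − k + 1 = 9, slack = -1, bound violated (no such code; not MDS).

Singleton bound: d ≤ n − k + 1.
Here n = 11, k = 3, so n − k + 1 = 9.
Given d = 10, check d ≤ 9: NO.
Slack = (n − k + 1) − d = -1.
The slack is negative: d = 10 exceeds n − k + 1 = 9 by 1, so the Singleton bound is violated and no linear [11, 3, 10]_2 code can exist. In particular it is not MDS (MDS requires d = n − k + 1 exactly).
Description: the claimed parameters are [11, 3, 10]_2; such a code would be impossible (violates the Singleton bound).


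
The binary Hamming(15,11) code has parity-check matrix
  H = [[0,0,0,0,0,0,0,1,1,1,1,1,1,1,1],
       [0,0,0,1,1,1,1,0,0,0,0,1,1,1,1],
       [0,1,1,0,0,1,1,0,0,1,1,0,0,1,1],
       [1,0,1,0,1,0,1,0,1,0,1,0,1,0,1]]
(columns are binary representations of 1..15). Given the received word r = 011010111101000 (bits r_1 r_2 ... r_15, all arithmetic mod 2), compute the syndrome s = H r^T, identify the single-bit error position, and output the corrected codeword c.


s = (0, 1, 0, 0)^T, error position = 4, corrected codeword c = 011110111101000

Compute s = H r^T mod 2 one row at a time:
  s_1 = 1 + 1 + 1 + 0 + 1 + 0 + 0 + 0 = 4 ≡ 0 (mod 2).
  s_2 = 0 + 1 + 0 + 1 + 1 + 0 + 0 + 0 = 3 ≡ 1 (mod 2).
  s_3 = 1 + 1 + 0 + 1 + 1 + 0 + 0 + 0 = 4 ≡ 0 (mod 2).
  s_4 = 0 + 1 + 1 + 1 + 1 + 0 + 0 + 0 = 4 ≡ 0 (mod 2).
s = (0, 1, 0, 0)^T — this equals column 4 of H (binary 0100), so error is at position 4.
Correct: flip bit 4 of r = 011010111101000 to get c = 011110111101000.


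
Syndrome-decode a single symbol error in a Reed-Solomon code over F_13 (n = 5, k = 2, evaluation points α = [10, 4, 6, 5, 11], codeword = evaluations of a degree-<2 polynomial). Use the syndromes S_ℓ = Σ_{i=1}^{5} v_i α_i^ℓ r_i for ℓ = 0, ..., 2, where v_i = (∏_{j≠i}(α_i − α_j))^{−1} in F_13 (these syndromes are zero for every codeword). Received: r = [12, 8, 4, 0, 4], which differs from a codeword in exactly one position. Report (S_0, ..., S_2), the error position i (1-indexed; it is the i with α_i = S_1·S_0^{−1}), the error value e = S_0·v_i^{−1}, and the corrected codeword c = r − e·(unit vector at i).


S = (12, 7, 3), error at position 3, error magnitude e = 12, c = [12, 8, 5, 0, 4].

Step 1: column multipliers v_i = (∏_{j≠i}(α_i − α_j))^{−1} mod 13.
  i = 1 (α = 10): (10−4)(10−6)(10−5)(10−11) = 6·4·5·(−1) = −120 ≡ 10, so v_1 = 10^{−1} = 4 (mod 13).
  i = 2 (α = 4): (4−10)(4−6)(4−5)(4−11) = (−6)·(−2)·(−1)·(−7) = 84 ≡ 6, so v_2 = 6^{−1} = 11 (mod 13).
  i = 3 (α = 6): (6−10)(6−4)(6−5)(6−11) = (−4)·2·1·(−5) = 40 ≡ 1, so v_3 = 1^{−1} = 1 (mod 13).
  i = 4 (α = 5): (5−10)(5−4)(5−6)(5−11) = (−5)·1·(−1)·(−6) = −30 ≡ 9, so v_4 = 9^{−1} = 3 (mod 13).
  i = 5 (α = 11): (11−10)(11−4)(11−6)(11−5) = 1·7·5·6 = 210 ≡ 2, so v_5 = 2^{−1} = 7 (mod 13).
  v = [4, 11, 1, 3, 7].
Step 2: syndromes of r = [12, 8, 4, 0, 4] (all sums mod 13).
  S_0 = Σ v_i r_i = 4·12 + 11·8 + 1·4 + 3·0 + 7·4 = 168 ≡ 12.
  S_1 = Σ v_i α_i r_i = 4·10·12 + 11·4·8 + 1·6·4 + 3·5·0 + 7·11·4 = 1164 ≡ 7.
  α_i^2 mod 13 = [9, 3, 10, 12, 4].
  S_2 = Σ v_i α_i^2 r_i = 4·9·12 + 11·3·8 + 1·10·4 + 3·12·0 + 7·4·4 = 848 ≡ 3.
  S = (12, 7, 3) ≠ 0, so r is not a codeword (an error is present).
Step 3: locate the error. For a single error e at position i, S_ℓ = v_i·e·α_i^ℓ, so α_err = S_1/S_0.
  S_0^{−1} = 12^{−1} = 12 (mod 13), so α_err = 7·12 = 84 ≡ 6 = α_3. Error position i = 3.
  Consistency check: S_2/S_1 = 3·2 = 6 ≡ 6 = α_err ✓ (single-error assumption holds).
Step 4: error magnitude e = S_0/v_3 = S_0·∏_{j≠3}(α_3 − α_j) = 12·1 = 12 ≡ 12 (mod 13).
Step 5: correct position 3: c_3 = r_3 − e = 4 − 12 ≡ 5 (mod 13). Hence c = [12, 8, 5, 0, 4].
  Check: interpolating c through the α_i gives m(x) = 1 + 5·x (degree < 2) with m(α_i) = c_i for every i, so c is indeed a codeword.


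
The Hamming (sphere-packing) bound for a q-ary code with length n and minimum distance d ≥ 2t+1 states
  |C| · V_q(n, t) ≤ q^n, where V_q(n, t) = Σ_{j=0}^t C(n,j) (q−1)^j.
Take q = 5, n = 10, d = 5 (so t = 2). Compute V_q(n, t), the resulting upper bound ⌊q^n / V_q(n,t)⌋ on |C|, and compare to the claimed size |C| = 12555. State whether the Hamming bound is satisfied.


V_q(n, t) = 761, q^n = 9765625, Hamming bound = 12832, |C| = 12555 ≤ bound (satisfied).

Step 1: Compute V_q(n, t) = Σ_{j=0}^2 C(n, j) (q−1)^j.
  j = 0: C(10,0)·(4)^0 = 1·1 = 1.
  j = 1: C(10,1)·(4)^1 = 10·4 = 40.
  j = 2: C(10,2)·(4)^2 = 45·16 = 720.
  V_q(n, t) = 1 + 40 + 720 = 761.
Step 2: q^n = 5^10 = 9765625.
Step 3: Hamming bound ⌊q^n / V_q(n,t)⌋ = ⌊9765625/761⌋ = 12832.
Step 4: Compare |C| = 12555 to 12832: satisfied.
The claimed |C| lies below the Hamming bound.


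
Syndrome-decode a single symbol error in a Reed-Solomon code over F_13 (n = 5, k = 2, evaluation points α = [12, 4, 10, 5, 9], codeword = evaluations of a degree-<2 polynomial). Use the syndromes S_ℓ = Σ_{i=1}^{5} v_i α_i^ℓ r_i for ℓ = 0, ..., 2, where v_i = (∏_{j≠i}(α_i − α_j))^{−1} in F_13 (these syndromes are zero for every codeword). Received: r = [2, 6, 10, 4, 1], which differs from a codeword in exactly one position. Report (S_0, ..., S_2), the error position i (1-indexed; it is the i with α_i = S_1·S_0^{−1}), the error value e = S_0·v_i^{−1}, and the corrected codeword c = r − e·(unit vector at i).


S = (4, 3, 12), error at position 2, error magnitude e = 11, c = [2, 8, 10, 4, 1].

Step 1: column multipliers v_i = (∏_{j≠i}(α_i − α_j))^{−1} mod 13.
  i = 1 (α = 12): (12−4)(12−10)(12−5)(12−9) = 8·2·7·3 = 336 ≡ 11, so v_1 = 11^{−1} = 6 (mod 13).
  i = 2 (α = 4): (4−12)(4−10)(4−5)(4−9) = (−8)·(−6)·(−1)·(−5) = 240 ≡ 6, so v_2 = 6^{−1} = 11 (mod 13).
  i = 3 (α = 10): (10−12)(10−4)(10−5)(10−9) = (−2)·6·5·1 = −60 ≡ 5, so v_3 = 5^{−1} = 8 (mod 13).
  i = 4 (α = 5): (5−12)(5−4)(5−10)(5−9) = (−7)·1·(−5)·(−4) = −140 ≡ 3, so v_4 = 3^{−1} = 9 (mod 13).
  i = 5 (α = 9): (9−12)(9−4)(9−10)(9−5) = (−3)·5·(−1)·4 = 60 ≡ 8, so v_5 = 8^{−1} = 5 (mod 13).
  v = [6, 11, 8, 9, 5].
Step 2: syndromes of r = [2, 6, 10, 4, 1] (all sums mod 13).
  S_0 = Σ v_i r_i = 6·2 + 11·6 + 8·10 + 9·4 + 5·1 = 199 ≡ 4.
  S_1 = Σ v_i α_i r_i = 6·12·2 + 11·4·6 + 8·10·10 + 9·5·4 + 5·9·1 = 1433 ≡ 3.
  α_i^2 mod 13 = [1, 3, 9, 12, 3].
  S_2 = Σ v_i α_i^2 r_i = 6·1·2 + 11·3·6 + 8·9·10 + 9·12·4 + 5·3·1 = 1377 ≡ 12.
  S = (4, 3, 12) ≠ 0, so r is not a codeword (an error is present).
Step 3: locate the error. For a single error e at position i, S_ℓ = v_i·e·α_i^ℓ, so α_err = S_1/S_0.
  S_0^{−1} = 4^{−1} = 10 (mod 13), so α_err = 3·10 = 30 ≡ 4 = α_2. Error position i = 2.
  Consistency check: S_2/S_1 = 12·9 = 108 ≡ 4 = α_err ✓ (single-error assumption holds).
Step 4: error magnitude e = S_0/v_2 = S_0·∏_{j≠2}(α_2 − α_j) = 4·6 = 24 ≡ 11 (mod 13).
Step 5: correct position 2: c_2 = r_2 − e = 6 − 11 ≡ 8 (mod 13). Hence c = [2, 8, 10, 4, 1].
  Check: interpolating c through the α_i gives m(x) = 11 + 9·x (degree < 2) with m(α_i) = c_i for every i, so c is indeed a codeword.


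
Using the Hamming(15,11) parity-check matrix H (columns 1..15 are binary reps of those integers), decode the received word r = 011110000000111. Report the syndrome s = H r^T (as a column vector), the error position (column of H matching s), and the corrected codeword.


s = (1, 1, 0, 0)^T, error position = 12, corrected codeword c = 011110000001111

Compute s = H r^T mod 2 one row at a time:
  s_1 = 0 + 0 + 0 + 0 + 0 + 1 + 1 + 1 = 3 ≡ 1 (mod 2).
  s_2 = 1 + 1 + 0 + 0 + 0 + 1 + 1 + 1 = 5 ≡ 1 (mod 2).
  s_3 = 1 + 1 + 0 + 0 + 0 + 0 + 1 + 1 = 4 ≡ 0 (mod 2).
  s_4 = 0 + 1 + 1 + 0 + 0 + 0 + 1 + 1 = 4 ≡ 0 (mod 2).
s = (1, 1, 0, 0)^T — this equals column 12 of H (binary 1100), so error is at position 12.
Correct: flip bit 12 of r = 011110000000111 to get c = 011110000001111.


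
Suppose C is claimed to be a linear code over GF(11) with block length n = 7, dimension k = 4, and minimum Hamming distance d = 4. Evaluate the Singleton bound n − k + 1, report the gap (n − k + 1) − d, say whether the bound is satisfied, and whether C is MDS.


Singleton RHS = n − k + 1 = 4, slack = 0, bound satisfied, MDS.

Singleton bound: d ≤ n − k + 1.
Here n = 7, k = 4, so n − k + 1 = 4.
Given d = 4, check d ≤ 4: YES.
Slack = (n − k + 1) − d = 0.
The code is MDS (slack = 0).
Description: the claimed parameters are [7, 4, 4]_11; such a code would be MDS (meets Singleton bound).


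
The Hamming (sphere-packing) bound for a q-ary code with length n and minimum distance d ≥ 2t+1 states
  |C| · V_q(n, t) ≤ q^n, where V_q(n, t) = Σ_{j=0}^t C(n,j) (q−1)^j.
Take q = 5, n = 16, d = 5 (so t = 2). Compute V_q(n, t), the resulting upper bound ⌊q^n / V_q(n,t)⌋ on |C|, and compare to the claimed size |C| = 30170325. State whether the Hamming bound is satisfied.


V_q(n, t) = 1985, q^n = 152587890625, Hamming bound = 76870473, |C| = 30170325 ≤ bound (satisfied).

Step 1: Compute V_q(n, t) = Σ_{j=0}^2 C(n, j) (q−1)^j.
  j = 0: C(16,0)·(4)^0 = 1·1 = 1.
  j = 1: C(16,1)·(4)^1 = 16·4 = 64.
  j = 2: C(16,2)·(4)^2 = 120·16 = 1920.
  V_q(n, t) = 1 + 64 + 1920 = 1985.
Step 2: q^n = 5^16 = 152587890625.
Step 3: Hamming bound ⌊q^n / V_q(n,t)⌋ = ⌊152587890625/1985⌋ = 76870473.
Step 4: Compare |C| = 30170325 to 76870473: satisfied.
The claimed |C| lies below the Hamming bound.


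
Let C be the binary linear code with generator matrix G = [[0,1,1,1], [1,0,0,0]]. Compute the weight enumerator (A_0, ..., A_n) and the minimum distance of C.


Weight distribution: A_0 = 1, A_1 = 1, A_3 = 1, A_4 = 1. Minimum distance d = 1.

Enumerate all 2^2 = 4 messages m ∈ F_2^2.
For each, compute codeword c = mG in F_2^4, then tally its weight.
  m = 00 → c = 0000, weight = 0.
  m = 10 → c = 0111, weight = 3.
  m = 01 → c = 1000, weight = 1.
  m = 11 → c = 1111, weight = 4.
Tally weights:
  weight 0: 1 codewords.
  weight 1: 1 codewords.
  weight 3: 1 codewords.
  weight 4: 1 codewords.
Minimum distance d = smallest w > 0 with A_w > 0 = 1.
Sanity: Σ A_w = 4 = 2^2 = 4 ✓.


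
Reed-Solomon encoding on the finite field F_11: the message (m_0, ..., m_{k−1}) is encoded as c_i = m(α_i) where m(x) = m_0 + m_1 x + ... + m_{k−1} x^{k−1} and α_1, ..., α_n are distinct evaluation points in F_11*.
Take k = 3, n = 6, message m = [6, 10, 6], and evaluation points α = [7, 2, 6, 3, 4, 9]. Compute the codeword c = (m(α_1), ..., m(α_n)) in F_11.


c = [7, 6, 7, 2, 10, 10]

Message polynomial: m(x) = 6 + 10·x + 6·x^2 (mod 11).
For each evaluation point α_i, compute m(α_i) mod 11:
  α_1 = 7: Horner steps 6 → 8 → 7, so m(7) = 7.
  α_2 = 2: Horner steps 6 → 0 → 6, so m(2) = 6.
  α_3 = 6: Horner steps 6 → 2 → 7, so m(6) = 7.
  α_4 = 3: Horner steps 6 → 6 → 2, so m(3) = 2.
  α_5 = 4: Horner steps 6 → 1 → 10, so m(4) = 10.
  α_6 = 9: Horner steps 6 → 9 → 10, so m(9) = 10.
Codeword c = [7, 6, 7, 2, 10, 10] ∈ F_11^6.


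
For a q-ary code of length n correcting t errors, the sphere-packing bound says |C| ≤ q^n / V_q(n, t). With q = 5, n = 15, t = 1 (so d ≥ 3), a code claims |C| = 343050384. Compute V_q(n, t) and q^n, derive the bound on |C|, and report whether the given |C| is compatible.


V_q(n, t) = 61, q^n = 30517578125, Hamming bound = 500288165, |C| = 343050384 ≤ bound (satisfied).

Step 1: Compute V_q(n, t) = Σ_{j=0}^1 C(n, j) (q−1)^j.
  j = 0: C(15,0)·(4)^0 = 1·1 = 1.
  j = 1: C(15,1)·(4)^1 = 15·4 = 60.
  V_q(n, t) = 1 + 60 = 61.
Step 2: q^n = 5^15 = 30517578125.
Step 3: Hamming bound ⌊q^n / V_q(n,t)⌋ = ⌊30517578125/61⌋ = 500288165.
Step 4: Compare |C| = 343050384 to 500288165: satisfied.
The claimed |C| lies below the Hamming bound.


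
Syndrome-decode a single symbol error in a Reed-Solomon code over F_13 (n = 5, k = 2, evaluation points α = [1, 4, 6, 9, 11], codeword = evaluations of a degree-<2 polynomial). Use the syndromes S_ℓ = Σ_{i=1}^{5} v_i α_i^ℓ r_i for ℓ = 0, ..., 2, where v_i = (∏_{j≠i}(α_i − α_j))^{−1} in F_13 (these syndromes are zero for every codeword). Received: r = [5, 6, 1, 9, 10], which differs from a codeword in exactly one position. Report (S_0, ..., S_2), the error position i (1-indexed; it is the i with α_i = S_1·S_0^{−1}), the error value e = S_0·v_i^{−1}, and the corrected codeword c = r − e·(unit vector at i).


S = (10, 1, 4), error at position 2, error magnitude e = 6, c = [5, 0, 1, 9, 10].

Step 1: column multipliers v_i = (∏_{j≠i}(α_i − α_j))^{−1} mod 13.
  i = 1 (α = 1): (1−4)(1−6)(1−9)(1−11) = (−3)·(−5)·(−8)·(−10) = 1200 ≡ 4, so v_1 = 4^{−1} = 10 (mod 13).
  i = 2 (α = 4): (4−1)(4−6)(4−9)(4−11) = 3·(−2)·(−5)·(−7) = −210 ≡ 11, so v_2 = 11^{−1} = 6 (mod 13).
  i = 3 (α = 6): (6−1)(6−4)(6−9)(6−11) = 5·2·(−3)·(−5) = 150 ≡ 7, so v_3 = 7^{−1} = 2 (mod 13).
  i = 4 (α = 9): (9−1)(9−4)(9−6)(9−11) = 8·5·3·(−2) = −240 ≡ 7, so v_4 = 7^{−1} = 2 (mod 13).
  i = 5 (α = 11): (11−1)(11−4)(11−6)(11−9) = 10·7·5·2 = 700 ≡ 11, so v_5 = 11^{−1} = 6 (mod 13).
  v = [10, 6, 2, 2, 6].
Step 2: syndromes of r = [5, 6, 1, 9, 10] (all sums mod 13).
  S_0 = Σ v_i r_i = 10·5 + 6·6 + 2·1 + 2·9 + 6·10 = 166 ≡ 10.
  S_1 = Σ v_i α_i r_i = 10·1·5 + 6·4·6 + 2·6·1 + 2·9·9 + 6·11·10 = 1028 ≡ 1.
  α_i^2 mod 13 = [1, 3, 10, 3, 4].
  S_2 = Σ v_i α_i^2 r_i = 10·1·5 + 6·3·6 + 2·10·1 + 2·3·9 + 6·4·10 = 472 ≡ 4.
  S = (10, 1, 4) ≠ 0, so r is not a codeword (an error is present).
Step 3: locate the error. For a single error e at position i, S_ℓ = v_i·e·α_i^ℓ, so α_err = S_1/S_0.
  S_0^{−1} = 10^{−1} = 4 (mod 13), so α_err = 1·4 = 4 ≡ 4 = α_2. Error position i = 2.
  Consistency check: S_2/S_1 = 4·1 = 4 ≡ 4 = α_err ✓ (single-error assumption holds).
Step 4: error magnitude e = S_0/v_2 = S_0·∏_{j≠2}(α_2 − α_j) = 10·11 = 110 ≡ 6 (mod 13).
Step 5: correct position 2: c_2 = r_2 − e = 6 − 6 ≡ 0 (mod 13). Hence c = [5, 0, 1, 9, 10].
  Check: interpolating c through the α_i gives m(x) = 11 + 7·x (degree < 2) with m(α_i) = c_i for every i, so c is indeed a codeword.


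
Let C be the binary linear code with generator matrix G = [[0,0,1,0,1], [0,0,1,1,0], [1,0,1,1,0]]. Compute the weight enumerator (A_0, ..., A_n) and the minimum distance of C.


Weight distribution: A_0 = 1, A_1 = 1, A_2 = 3, A_3 = 3. Minimum distance d = 1.

Enumerate all 2^3 = 8 messages m ∈ F_2^3.
For each, compute codeword c = mG in F_2^5, then tally its weight.
  m = 000 → c = 00000, weight = 0.
  m = 100 → c = 00101, weight = 2.
  m = 010 → c = 00110, weight = 2.
  m = 110 → c = 00011, weight = 2.
  m = 001 → c = 10110, weight = 3.
  m = 101 → c = 10011, weight = 3.
  m = 011 → c = 10000, weight = 1.
  m = 111 → c = 10101, weight = 3.
Tally weights:
  weight 0: 1 codewords.
  weight 1: 1 codewords.
  weight 2: 3 codewords.
  weight 3: 3 codewords.
Minimum distance d = smallest w > 0 with A_w > 0 = 1.
Sanity: Σ A_w = 8 = 2^3 = 8 ✓.


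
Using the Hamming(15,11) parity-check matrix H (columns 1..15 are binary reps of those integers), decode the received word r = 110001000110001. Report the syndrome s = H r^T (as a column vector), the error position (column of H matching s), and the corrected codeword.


s = (1, 0, 1, 1)^T, error position = 11, corrected codeword c = 110001000100001

Compute s = H r^T mod 2 one row at a time:
  s_1 = 0 + 0 + 1 + 1 + 0 + 0 + 0 + 1 = 3 ≡ 1 (mod 2).
  s_2 = 0 + 0 + 1 + 0 + 0 + 0 + 0 + 1 = 2 ≡ 0 (mod 2).
  s_3 = 1 + 0 + 1 + 0 + 1 + 1 + 0 + 1 = 5 ≡ 1 (mod 2).
  s_4 = 1 + 0 + 0 + 0 + 0 + 1 + 0 + 1 = 3 ≡ 1 (mod 2).
s = (1, 0, 1, 1)^T — this equals column 11 of H (binary 1011), so error is at position 11.
Correct: flip bit 11 of r = 110001000110001 to get c = 110001000100001.


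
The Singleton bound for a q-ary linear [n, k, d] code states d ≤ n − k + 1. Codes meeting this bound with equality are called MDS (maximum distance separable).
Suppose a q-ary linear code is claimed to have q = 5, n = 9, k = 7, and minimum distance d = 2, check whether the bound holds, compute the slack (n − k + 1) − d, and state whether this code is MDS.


Singleton RHS = n − k + 1 = 3, slack = 1, bound satisfied, not MDS.

Singleton bound: d ≤ n − k + 1.
Here n = 9, k = 7, so n − k + 1 = 3.
Given d = 2, check d ≤ 3: YES.
Slack = (n − k + 1) − d = 1.
The code is NOT MDS (slack = 1 > 0).
Description: the claimed parameters are [9, 7, 2]_5; such a code would be non-MDS.


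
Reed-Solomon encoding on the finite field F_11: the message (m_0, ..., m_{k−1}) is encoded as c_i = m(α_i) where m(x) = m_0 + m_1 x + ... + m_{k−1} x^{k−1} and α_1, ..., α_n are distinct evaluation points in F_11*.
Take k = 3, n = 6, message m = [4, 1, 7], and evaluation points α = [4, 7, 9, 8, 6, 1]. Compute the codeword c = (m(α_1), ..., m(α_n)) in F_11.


c = [10, 2, 8, 9, 9, 1]

Message polynomial: m(x) = 4 + 1·x + 7·x^2 (mod 11).
For each evaluation point α_i, compute m(α_i) mod 11:
  α_1 = 4: Horner steps 7 → 7 → 10, so m(4) = 10.
  α_2 = 7: Horner steps 7 → 6 → 2, so m(7) = 2.
  α_3 = 9: Horner steps 7 → 9 → 8, so m(9) = 8.
  α_4 = 8: Horner steps 7 → 2 → 9, so m(8) = 9.
  α_5 = 6: Horner steps 7 → 10 → 9, so m(6) = 9.
  α_6 = 1: Horner steps 7 → 8 → 1, so m(1) = 1.
Codeword c = [10, 2, 8, 9, 9, 1] ∈ F_11^6.


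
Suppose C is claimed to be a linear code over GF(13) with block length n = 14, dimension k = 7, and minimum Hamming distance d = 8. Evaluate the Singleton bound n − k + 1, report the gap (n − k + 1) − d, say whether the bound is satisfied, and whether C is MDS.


Singleton RHS = n − k + 1 = 8, slack = 0, bound satisfied, MDS.

Singleton bound: d ≤ n − k + 1.
Here n = 14, k = 7, so n − k + 1 = 8.
Given d = 8, check d ≤ 8: YES.
Slack = (n − k + 1) − d = 0.
The code is MDS (slack = 0).
Description: the claimed parameters are [14, 7, 8]_13; such a code would be MDS (meets Singleton bound).


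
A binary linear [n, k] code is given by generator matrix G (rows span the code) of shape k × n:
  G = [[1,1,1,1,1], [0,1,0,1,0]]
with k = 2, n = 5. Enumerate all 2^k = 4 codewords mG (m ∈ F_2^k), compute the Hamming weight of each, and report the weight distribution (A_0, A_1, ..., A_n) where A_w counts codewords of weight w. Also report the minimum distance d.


Weight distribution: A_0 = 1, A_2 = 1, A_3 = 1, A_5 = 1. Minimum distance d = 2.

Enumerate all 2^2 = 4 messages m ∈ F_2^2.
For each, compute codeword c = mG in F_2^5, then tally its weight.
  m = 00 → c = 00000, weight = 0.
  m = 10 → c = 11111, weight = 5.
  m = 01 → c = 01010, weight = 2.
  m = 11 → c = 10101, weight = 3.
Tally weights:
  weight 0: 1 codewords.
  weight 2: 1 codewords.
  weight 3: 1 codewords.
  weight 5: 1 codewords.
Minimum distance d = smallest w > 0 with A_w > 0 = 2.
Sanity: Σ A_w = 4 = 2^2 = 4 ✓.


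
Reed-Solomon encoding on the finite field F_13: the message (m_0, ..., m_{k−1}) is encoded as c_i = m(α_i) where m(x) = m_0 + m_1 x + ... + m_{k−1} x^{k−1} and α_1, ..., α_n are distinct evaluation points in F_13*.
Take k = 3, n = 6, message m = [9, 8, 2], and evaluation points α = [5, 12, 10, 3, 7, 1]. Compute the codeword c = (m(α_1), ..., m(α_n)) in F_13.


c = [8, 3, 3, 12, 7, 6]

Message polynomial: m(x) = 9 + 8·x + 2·x^2 (mod 13).
For each evaluation point α_i, compute m(α_i) mod 13:
  α_1 = 5: Horner steps 2 → 5 → 8, so m(5) = 8.
  α_2 = 12: Horner steps 2 → 6 → 3, so m(12) = 3.
  α_3 = 10: Horner steps 2 → 2 → 3, so m(10) = 3.
  α_4 = 3: Horner steps 2 → 1 → 12, so m(3) = 12.
  α_5 = 7: Horner steps 2 → 9 → 7, so m(7) = 7.
  α_6 = 1: Horner steps 2 → 10 → 6, so m(1) = 6.
Codeword c = [8, 3, 3, 12, 7, 6] ∈ F_13^6.


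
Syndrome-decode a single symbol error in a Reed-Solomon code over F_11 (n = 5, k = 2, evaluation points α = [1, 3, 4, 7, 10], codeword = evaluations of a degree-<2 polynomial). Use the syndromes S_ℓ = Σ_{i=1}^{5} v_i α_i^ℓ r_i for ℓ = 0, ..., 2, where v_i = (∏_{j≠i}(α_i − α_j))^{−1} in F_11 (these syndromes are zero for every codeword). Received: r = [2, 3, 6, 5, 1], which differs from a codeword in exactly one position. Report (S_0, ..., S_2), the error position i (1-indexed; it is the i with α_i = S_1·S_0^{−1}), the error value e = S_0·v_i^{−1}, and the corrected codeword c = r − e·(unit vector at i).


S = (3, 1, 4), error at position 3, error magnitude e = 8, c = [2, 3, 9, 5, 1].

Step 1: column multipliers v_i = (∏_{j≠i}(α_i − α_j))^{−1} mod 11.
  i = 1 (α = 1): (1−3)(1−4)(1−7)(1−10) = (−2)·(−3)·(−6)·(−9) = 324 ≡ 5, so v_1 = 5^{−1} = 9 (mod 11).
  i = 2 (α = 3): (3−1)(3−4)(3−7)(3−10) = 2·(−1)·(−4)·(−7) = −56 ≡ 10, so v_2 = 10^{−1} = 10 (mod 11).
  i = 3 (α = 4): (4−1)(4−3)(4−7)(4−10) = 3·1·(−3)·(−6) = 54 ≡ 10, so v_3 = 10^{−1} = 10 (mod 11).
  i = 4 (α = 7): (7−1)(7−3)(7−4)(7−10) = 6·4·3·(−3) = −216 ≡ 4, so v_4 = 4^{−1} = 3 (mod 11).
  i = 5 (α = 10): (10−1)(10−3)(10−4)(10−7) = 9·7·6·3 = 1134 ≡ 1, so v_5 = 1^{−1} = 1 (mod 11).
  v = [9, 10, 10, 3, 1].
Step 2: syndromes of r = [2, 3, 6, 5, 1] (all sums mod 11).
  S_0 = Σ v_i r_i = 9·2 + 10·3 + 10·6 + 3·5 + 1·1 = 124 ≡ 3.
  S_1 = Σ v_i α_i r_i = 9·1·2 + 10·3·3 + 10·4·6 + 3·7·5 + 1·10·1 = 463 ≡ 1.
  α_i^2 mod 11 = [1, 9, 5, 5, 1].
  S_2 = Σ v_i α_i^2 r_i = 9·1·2 + 10·9·3 + 10·5·6 + 3·5·5 + 1·1·1 = 664 ≡ 4.
  S = (3, 1, 4) ≠ 0, so r is not a codeword (an error is present).
Step 3: locate the error. For a single error e at position i, S_ℓ = v_i·e·α_i^ℓ, so α_err = S_1/S_0.
  S_0^{−1} = 3^{−1} = 4 (mod 11), so α_err = 1·4 = 4 ≡ 4 = α_3. Error position i = 3.
  Consistency check: S_2/S_1 = 4·1 = 4 ≡ 4 = α_err ✓ (single-error assumption holds).
Step 4: error magnitude e = S_0/v_3 = S_0·∏_{j≠3}(α_3 − α_j) = 3·10 = 30 ≡ 8 (mod 11).
Step 5: correct position 3: c_3 = r_3 − e = 6 − 8 ≡ 9 (mod 11). Hence c = [2, 3, 9, 5, 1].
  Check: interpolating c through the α_i gives m(x) = 7 + 6·x (degree < 2) with m(α_i) = c_i for every i, so c is indeed a codeword.


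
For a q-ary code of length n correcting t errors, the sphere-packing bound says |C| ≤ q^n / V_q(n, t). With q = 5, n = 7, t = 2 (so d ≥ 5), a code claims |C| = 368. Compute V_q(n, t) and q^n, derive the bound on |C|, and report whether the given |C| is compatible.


V_q(n, t) = 365, q^n = 78125, Hamming bound = 214, |C| = 368 > bound (violated).

Step 1: Compute V_q(n, t) = Σ_{j=0}^2 C(n, j) (q−1)^j.
  j = 0: C(7,0)·(4)^0 = 1·1 = 1.
  j = 1: C(7,1)·(4)^1 = 7·4 = 28.
  j = 2: C(7,2)·(4)^2 = 21·16 = 336.
  V_q(n, t) = 1 + 28 + 336 = 365.
Step 2: q^n = 5^7 = 78125.
Step 3: Hamming bound ⌊q^n / V_q(n,t)⌋ = ⌊78125/365⌋ = 214.
Step 4: Compare |C| = 368 to 214: violated.
The claimed |C| lies above the Hamming bound, so no 5-ary code of length 7 with d ≥ 5 can have 368 codewords.


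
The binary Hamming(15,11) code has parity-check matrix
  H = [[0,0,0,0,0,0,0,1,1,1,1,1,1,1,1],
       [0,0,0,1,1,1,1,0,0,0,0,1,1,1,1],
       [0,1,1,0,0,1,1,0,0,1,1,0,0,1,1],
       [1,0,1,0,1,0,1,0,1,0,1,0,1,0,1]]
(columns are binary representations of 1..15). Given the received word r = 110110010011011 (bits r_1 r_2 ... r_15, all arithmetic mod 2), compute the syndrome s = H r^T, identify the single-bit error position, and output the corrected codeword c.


s = (1, 1, 0, 0)^T, error position = 12, corrected codeword c = 110110010010011

Compute s = H r^T mod 2 one row at a time:
  s_1 = 1 + 0 + 0 + 1 + 1 + 0 + 1 + 1 = 5 ≡ 1 (mod 2).
  s_2 = 1 + 1 + 0 + 0 + 1 + 0 + 1 + 1 = 5 ≡ 1 (mod 2).
  s_3 = 1 + 0 + 0 + 0 + 0 + 1 + 1 + 1 = 4 ≡ 0 (mod 2).
  s_4 = 1 + 0 + 1 + 0 + 0 + 1 + 0 + 1 = 4 ≡ 0 (mod 2).
s = (1, 1, 0, 0)^T — this equals column 12 of H (binary 1100), so error is at position 12.
Correct: flip bit 12 of r = 110110010011011 to get c = 110110010010011.


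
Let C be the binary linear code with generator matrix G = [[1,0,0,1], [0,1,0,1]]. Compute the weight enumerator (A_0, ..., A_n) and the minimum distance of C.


Weight distribution: A_0 = 1, A_2 = 3. Minimum distance d = 2.

Enumerate all 2^2 = 4 messages m ∈ F_2^2.
For each, compute codeword c = mG in F_2^4, then tally its weight.
  m = 00 → c = 0000, weight = 0.
  m = 10 → c = 1001, weight = 2.
  m = 01 → c = 0101, weight = 2.
  m = 11 → c = 1100, weight = 2.
Tally weights:
  weight 0: 1 codewords.
  weight 2: 3 codewords.
Minimum distance d = smallest w > 0 with A_w > 0 = 2.
Sanity: Σ A_w = 4 = 2^2 = 4 ✓.


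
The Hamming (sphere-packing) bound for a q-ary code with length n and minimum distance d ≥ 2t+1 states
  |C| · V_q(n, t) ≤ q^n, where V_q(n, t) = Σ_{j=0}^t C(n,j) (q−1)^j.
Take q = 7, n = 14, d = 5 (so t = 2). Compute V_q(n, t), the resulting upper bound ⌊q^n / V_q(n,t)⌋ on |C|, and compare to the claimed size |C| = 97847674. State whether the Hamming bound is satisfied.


V_q(n, t) = 3361, q^n = 678223072849, Hamming bound = 201792047, |C| = 97847674 ≤ bound (satisfied).

Step 1: Compute V_q(n, t) = Σ_{j=0}^2 C(n, j) (q−1)^j.
  j = 0: C(14,0)·(6)^0 = 1·1 = 1.
  j = 1: C(14,1)·(6)^1 = 14·6 = 84.
  j = 2: C(14,2)·(6)^2 = 91·36 = 3276.
  V_q(n, t) = 1 + 84 + 3276 = 3361.
Step 2: q^n = 7^14 = 678223072849.
Step 3: Hamming bound ⌊q^n / V_q(n,t)⌋ = ⌊678223072849/3361⌋ = 201792047.
Step 4: Compare |C| = 97847674 to 201792047: satisfied.
The claimed |C| lies below the Hamming bound.


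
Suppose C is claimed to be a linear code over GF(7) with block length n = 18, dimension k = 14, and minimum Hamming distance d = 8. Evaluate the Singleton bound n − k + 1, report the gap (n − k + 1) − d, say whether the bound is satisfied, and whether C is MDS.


Singleton RHS = n − k + 1 = 5, slack = -3, bound violated (no such code; not MDS).

Singleton bound: d ≤ n − k + 1.
Here n = 18, k = 14, so n − k + 1 = 5.
Given d = 8, check d ≤ 5: NO.
Slack = (n − k + 1) − d = -3.
The slack is negative: d = 8 exceeds n − k + 1 = 5 by 3, so the Singleton bound is violated and no linear [18, 14, 8]_7 code can exist. In particular it is not MDS (MDS requires d = n − k + 1 exactly).
Description: the claimed parameters are [18, 14, 8]_7; such a code would be impossible (violates the Singleton bound).


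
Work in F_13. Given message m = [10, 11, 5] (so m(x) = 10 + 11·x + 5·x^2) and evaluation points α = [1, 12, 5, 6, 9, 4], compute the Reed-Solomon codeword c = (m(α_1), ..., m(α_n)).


c = [0, 4, 8, 9, 7, 4]

Message polynomial: m(x) = 10 + 11·x + 5·x^2 (mod 13).
For each evaluation point α_i, compute m(α_i) mod 13:
  α_1 = 1: Horner steps 5 → 3 → 0, so m(1) = 0.
  α_2 = 12: Horner steps 5 → 6 → 4, so m(12) = 4.
  α_3 = 5: Horner steps 5 → 10 → 8, so m(5) = 8.
  α_4 = 6: Horner steps 5 → 2 → 9, so m(6) = 9.
  α_5 = 9: Horner steps 5 → 4 → 7, so m(9) = 7.
  α_6 = 4: Horner steps 5 → 5 → 4, so m(4) = 4.
Codeword c = [0, 4, 8, 9, 7, 4] ∈ F_13^6.


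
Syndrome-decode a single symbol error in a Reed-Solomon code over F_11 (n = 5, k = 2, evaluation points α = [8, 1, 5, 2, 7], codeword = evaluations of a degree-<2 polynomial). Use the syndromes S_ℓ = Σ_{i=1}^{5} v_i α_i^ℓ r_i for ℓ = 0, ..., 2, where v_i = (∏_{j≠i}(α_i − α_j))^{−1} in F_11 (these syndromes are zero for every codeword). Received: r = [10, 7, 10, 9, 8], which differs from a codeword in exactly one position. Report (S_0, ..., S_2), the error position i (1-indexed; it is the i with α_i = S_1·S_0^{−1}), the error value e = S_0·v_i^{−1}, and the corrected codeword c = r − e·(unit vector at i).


S = (1, 5, 3), error at position 3, error magnitude e = 6, c = [10, 7, 4, 9, 8].

Step 1: column multipliers v_i = (∏_{j≠i}(α_i − α_j))^{−1} mod 11.
  i = 1 (α = 8): (8−1)(8−5)(8−2)(8−7) = 7·3·6·1 = 126 ≡ 5, so v_1 = 5^{−1} = 9 (mod 11).
  i = 2 (α = 1): (1−8)(1−5)(1−2)(1−7) = (−7)·(−4)·(−1)·(−6) = 168 ≡ 3, so v_2 = 3^{−1} = 4 (mod 11).
  i = 3 (α = 5): (5−8)(5−1)(5−2)(5−7) = (−3)·4·3·(−2) = 72 ≡ 6, so v_3 = 6^{−1} = 2 (mod 11).
  i = 4 (α = 2): (2−8)(2−1)(2−5)(2−7) = (−6)·1·(−3)·(−5) = −90 ≡ 9, so v_4 = 9^{−1} = 5 (mod 11).
  i = 5 (α = 7): (7−8)(7−1)(7−5)(7−2) = (−1)·6·2·5 = −60 ≡ 6, so v_5 = 6^{−1} = 2 (mod 11).
  v = [9, 4, 2, 5, 2].
Step 2: syndromes of r = [10, 7, 10, 9, 8] (all sums mod 11).
  S_0 = Σ v_i r_i = 9·10 + 4·7 + 2·10 + 5·9 + 2·8 = 199 ≡ 1.
  S_1 = Σ v_i α_i r_i = 9·8·10 + 4·1·7 + 2·5·10 + 5·2·9 + 2·7·8 = 1050 ≡ 5.
  α_i^2 mod 11 = [9, 1, 3, 4, 5].
  S_2 = Σ v_i α_i^2 r_i = 9·9·10 + 4·1·7 + 2·3·10 + 5·4·9 + 2·5·8 = 1158 ≡ 3.
  S = (1, 5, 3) ≠ 0, so r is not a codeword (an error is present).
Step 3: locate the error. For a single error e at position i, S_ℓ = v_i·e·α_i^ℓ, so α_err = S_1/S_0.
  S_0^{−1} = 1^{−1} = 1 (mod 11), so α_err = 5·1 = 5 ≡ 5 = α_3. Error position i = 3.
  Consistency check: S_2/S_1 = 3·9 = 27 ≡ 5 = α_err ✓ (single-error assumption holds).
Step 4: error magnitude e = S_0/v_3 = S_0·∏_{j≠3}(α_3 − α_j) = 1·6 = 6 ≡ 6 (mod 11).
Step 5: correct position 3: c_3 = r_3 − e = 10 − 6 ≡ 4 (mod 11). Hence c = [10, 7, 4, 9, 8].
  Check: interpolating c through the α_i gives m(x) = 5 + 2·x (degree < 2) with m(α_i) = c_i for every i, so c is indeed a codeword.
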